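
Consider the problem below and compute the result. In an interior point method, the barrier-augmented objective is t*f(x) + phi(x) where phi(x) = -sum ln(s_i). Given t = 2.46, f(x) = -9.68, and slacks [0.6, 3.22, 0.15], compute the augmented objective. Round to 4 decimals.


Step 1: Compute log-barrier.
ln values: [-0.5108, 1.1694, -1.8971]
phi = -(-0.5108 + 1.1694 - 1.8971) = 1.2386
Step 2: Compute augmented objective.
t*f(x) = 2.46*-9.68 = -23.8128
Total = -23.8128 + 1.2386 = -22.5742


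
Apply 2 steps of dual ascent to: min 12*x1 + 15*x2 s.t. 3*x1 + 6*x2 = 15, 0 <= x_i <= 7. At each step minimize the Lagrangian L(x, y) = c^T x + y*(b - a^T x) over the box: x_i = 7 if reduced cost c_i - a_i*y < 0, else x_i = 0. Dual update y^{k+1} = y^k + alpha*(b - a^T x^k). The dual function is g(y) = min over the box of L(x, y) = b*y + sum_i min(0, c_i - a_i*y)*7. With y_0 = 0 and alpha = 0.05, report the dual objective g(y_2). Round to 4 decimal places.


Dual ascent for LP: min 12*x1 + 15*x2, 3*x1 + 6*x2 = 15, 0 <= x_i <= 7
Step 1: y^k = 0.0, reduced costs: (12.0, 15.0)
  x^k = (0.0, 0.0), subgradient = b - a^T x = 15.0
  y^{k+1} = 0.0 + 0.05*15.0 = 0.75
Step 2: y^k = 0.75, reduced costs: (9.75, 10.5)
  x^k = (0.0, 0.0), subgradient = b - a^T x = 15.0
  y^{k+1} = 0.75 + 0.05*15.0 = 1.5
Dual objective at y_2 = 1.5: reduced costs (7.5, 6.0), box minimizer x = (0.0, 0.0)
g(y_2) = b*y + (c1 - a1*y)*x1 + (c2 - a2*y)*x2 = 15*1.5 + 7.5*0.0 + 6.0*0.0 = 22.5 + 0.0 + 0.0 = 22.5


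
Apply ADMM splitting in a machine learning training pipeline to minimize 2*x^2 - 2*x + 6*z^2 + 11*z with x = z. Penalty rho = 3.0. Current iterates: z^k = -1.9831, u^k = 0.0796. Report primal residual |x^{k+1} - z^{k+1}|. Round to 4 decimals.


ADMM iteration with rho = 3.0, z^k = -1.9831, u^k = 0.0796
Step 1: x-update.
Minimize 2*x^2 - 2*x + (3.0/2)*(x + 1.9831 + 0.0796)^2
FOC: (2*2 + 3.0)*x = 2 + 3.0*(-1.9831 - 0.0796)
x^{k+1} = -0.5983
Step 2: z-update.
Minimize 6*z^2 + 11*z + (3.0/2)*(-0.5983 - z + 0.0796)^2
FOC: (2*6 + 3.0)*z = -11 + 3.0*(-0.5983 + 0.0796)
z^{k+1} = -0.8371
Step 3: u-update.
u^{k+1} = 0.0796 - 0.5983 + 0.8371 = 0.3184
Step 4: Primal residual = |-0.5983 + 0.8371| = 0.2388


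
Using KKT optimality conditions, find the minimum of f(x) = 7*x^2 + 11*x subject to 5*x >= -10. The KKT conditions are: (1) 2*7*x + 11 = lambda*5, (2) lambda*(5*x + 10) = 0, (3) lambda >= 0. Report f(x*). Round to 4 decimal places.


Step 1: Try lambda = 0 (constraint inactive).
Stationarity: 2*7*x + 11 = 0
x* = -11/(2*7) = -11/14 = -0.7857 (rounded; the exact value -11/14 is used below)
Check constraint: 5*-0.7857 = -3.9285 >= -10 -- satisfied.
Step 2: Compute optimal value.
f(x*) = 7*(-11/14)^2 + 11*(-11/14) = -4.3214


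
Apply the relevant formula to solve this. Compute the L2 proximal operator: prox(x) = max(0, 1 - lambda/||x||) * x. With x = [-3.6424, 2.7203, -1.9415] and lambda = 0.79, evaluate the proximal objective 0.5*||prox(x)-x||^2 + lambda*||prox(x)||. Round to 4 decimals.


Step 1: Compute ||x||.
||x|| = 4.9433
Step 2: Compute scaling factor.
scale = max(0, 1 - 0.79/4.9433) = 0.8402
Step 3: prox(x) = [-3.0603, 2.2856, -1.6312]
||prox(x)|| = 4.1533
Step 4: Proximal objective.
0.5*||prox-x||^2 = 0.3121
lambda*||prox|| = 3.2811
Total = 3.5932


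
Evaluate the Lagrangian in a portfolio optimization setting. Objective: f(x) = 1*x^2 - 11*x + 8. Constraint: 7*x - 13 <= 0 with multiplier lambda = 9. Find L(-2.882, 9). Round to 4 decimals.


Step 1: Evaluate f(x).
f(-2.882) = 1*(-2.882)^2 - 11*(-2.882) + 8 = 48.0079
Step 2: Evaluate g(x).
g(-2.882) = 7*-2.882 - 13 = -33.174
Step 3: Compute Lagrangian.
L = 48.0079 + 9*-33.174 = -250.5581


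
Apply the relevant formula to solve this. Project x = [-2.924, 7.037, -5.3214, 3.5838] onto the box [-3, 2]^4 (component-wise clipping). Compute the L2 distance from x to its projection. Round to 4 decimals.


Project each component onto [-3, 2].
clip(-2.924) = -2.924, clip(7.037) = 2.0, clip(-5.3214) = -3.0, clip(3.5838) = 2.0
Projection = [-2.924, 2.0, -3.0, 2.0]
Squared diffs: [0.0, 25.3714, 5.3889, 2.5084]
Distance = sqrt(33.2687) = 5.7679


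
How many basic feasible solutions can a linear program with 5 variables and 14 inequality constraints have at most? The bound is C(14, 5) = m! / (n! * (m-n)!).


Each vertex corresponds to some choice of n active constraints out of m, so the number of vertices is at most C(m, n) = m! / (n!(m-n)!).
m = 14, n = 5
Numerator: 14 * 13 * 12 * 11 * 10
Denominator: 5! = 120
C(14, 5) = 2002


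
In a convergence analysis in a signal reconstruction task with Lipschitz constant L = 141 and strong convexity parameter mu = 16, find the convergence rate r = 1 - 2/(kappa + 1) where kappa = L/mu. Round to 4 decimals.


Step 1: Compute the condition number.
kappa = L/mu = 141/16 = 8.8125
Step 2: Compute the convergence rate.
r = 1 - 2/(kappa + 1) = 1 - 2*mu/(L + mu) = (L - mu)/(L + mu) = 125/157 = 0.7962


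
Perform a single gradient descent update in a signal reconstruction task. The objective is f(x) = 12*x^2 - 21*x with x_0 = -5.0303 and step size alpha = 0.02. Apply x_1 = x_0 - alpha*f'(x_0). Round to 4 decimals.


We compute the gradient at x_0 and apply the update.
f'(x) = 24*x - 21
f'(-5.0303) = 24*-5.0303 - 21 = -141.7272
x_1 = -5.0303 - 0.02*-141.7272 = -2.1958


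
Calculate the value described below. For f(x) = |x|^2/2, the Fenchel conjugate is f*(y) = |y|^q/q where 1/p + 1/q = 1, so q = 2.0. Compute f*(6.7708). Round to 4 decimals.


The conjugate exponent q satisfies 1/p + 1/q = 1.
p = 2, so q = 2/(2 - 1) = 2.0
|y|^q = 6.7708^2.0 = 45.8437
f*(6.7708) = 45.8437 / 2.0 = 22.9219


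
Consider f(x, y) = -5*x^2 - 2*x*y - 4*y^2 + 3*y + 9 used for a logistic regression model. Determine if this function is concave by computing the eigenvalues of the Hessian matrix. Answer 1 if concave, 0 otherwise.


The Hessian of f(x,y) = -5*x^2 - 2*x*y - 4*y^2 + 3*y + 9 is:
H = [[-10, -2], [-2, -8]]
Trace = -10 - 8 = -18
Determinant = -10*-8 - (-2)^2 = 76
Discriminant = (-18)^2 - 4*76 = 20.0
Eigenvalues: lambda_1 = -11.2361, lambda_2 = -6.7639
The function is concave.

1


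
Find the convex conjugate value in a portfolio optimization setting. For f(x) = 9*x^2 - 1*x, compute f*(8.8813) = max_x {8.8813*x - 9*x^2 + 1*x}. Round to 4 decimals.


f*(y) = sup_x {y*x - a*x^2 - b*x} = sup_x {(y-b)*x - a*x^2}
FOC: (y - b) - 2a*x = 0 => x* = (y - b)/(2a)
x* = (8.8813 + 1)/(2*9) = 0.549
f*(8.8813) = (y-b)^2/(4a) = (8.8813 + 1)^2/(4*9)
= 97.6401/36 = 2.7122


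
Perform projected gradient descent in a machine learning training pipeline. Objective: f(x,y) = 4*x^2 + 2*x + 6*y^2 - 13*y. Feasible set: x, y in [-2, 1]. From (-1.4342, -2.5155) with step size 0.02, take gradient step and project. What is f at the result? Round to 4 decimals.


Step 1: Compute gradient at (-1.4342, -2.5155).
grad_x = 2*4*-1.4342 + 2 = -9.4736
grad_y = 2*6*-2.5155 - 13 = -43.186
Step 2: Gradient step.
x_raw = -1.4342 - 0.02*-9.4736 = -1.2447
y_raw = -2.5155 - 0.02*-43.186 = -1.6518
Step 3: Project onto [-2, 1].
x_proj = clip(-1.2447) = -1.2447
y_proj = clip(-1.6518) = -1.6518
Step 4: Evaluate f.
f(-1.2447, -1.6518) = 41.5513


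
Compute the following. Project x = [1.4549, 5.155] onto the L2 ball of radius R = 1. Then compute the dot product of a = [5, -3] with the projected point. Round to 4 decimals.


Step 1: Compute ||x|| (intermediates to 6 decimals).
||x|| = sqrt(1.4549^2 + 5.155^2) = 5.356376
Step 2: Project.
Since ||x|| > R, scale = R/||x|| = 1/5.356376 = 0.186693, proj(x) = scale * x
proj(x) = [0.27162, 0.962402]
Step 3: Dot product.
a^T * proj(x) = 5*0.27162 - 3*0.962402 = -1.5291


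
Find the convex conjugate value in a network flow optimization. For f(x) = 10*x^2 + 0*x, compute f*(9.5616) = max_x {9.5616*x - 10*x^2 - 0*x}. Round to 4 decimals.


f*(y) = sup_x {y*x - a*x^2 - b*x} = sup_x {(y-b)*x - a*x^2}
FOC: (y - b) - 2a*x = 0 => x* = (y - b)/(2a)
x* = (9.5616 - 0)/(2*10) = 0.4781
f*(9.5616) = (y-b)^2/(4a) = (9.5616 - 0)^2/(4*10)
= 91.4242/40 = 2.2856


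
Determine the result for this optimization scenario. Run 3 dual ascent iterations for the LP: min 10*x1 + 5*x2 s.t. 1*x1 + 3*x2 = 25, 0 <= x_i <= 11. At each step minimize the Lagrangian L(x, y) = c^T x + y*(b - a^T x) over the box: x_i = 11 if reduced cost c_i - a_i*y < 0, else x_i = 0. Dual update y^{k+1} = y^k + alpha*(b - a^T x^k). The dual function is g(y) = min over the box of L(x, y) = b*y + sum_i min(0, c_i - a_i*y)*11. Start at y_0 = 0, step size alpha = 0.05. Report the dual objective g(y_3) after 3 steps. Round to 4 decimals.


Dual ascent for LP: min 10*x1 + 5*x2, 1*x1 + 3*x2 = 25, 0 <= x_i <= 11
Step 1: y^k = 0.0, reduced costs: (10.0, 5.0)
  x^k = (0.0, 0.0), subgradient = b - a^T x = 25.0
  y^{k+1} = 0.0 + 0.05*25.0 = 1.25
Step 2: y^k = 1.25, reduced costs: (8.75, 1.25)
  x^k = (0.0, 0.0), subgradient = b - a^T x = 25.0
  y^{k+1} = 1.25 + 0.05*25.0 = 2.5
Step 3: y^k = 2.5, reduced costs: (7.5, -2.5)
  x^k = (0.0, 11.0), subgradient = b - a^T x = -8.0
  y^{k+1} = 2.5 + 0.05*-8.0 = 2.1
Dual objective at y_3 = 2.1: reduced costs (7.9, -1.3), box minimizer x = (0.0, 11.0)
g(y_3) = b*y + (c1 - a1*y)*x1 + (c2 - a2*y)*x2 = 25*2.1 + 7.9*0.0 + (-1.3)*11.0 = 52.5 + 0.0 - 14.3 = 38.2


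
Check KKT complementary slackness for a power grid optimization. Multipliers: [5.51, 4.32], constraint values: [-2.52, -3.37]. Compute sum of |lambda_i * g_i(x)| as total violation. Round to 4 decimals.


KKT complementary slackness check:
lambda_1 * g_1 = 5.51 * -2.52 = -13.8852
lambda_2 * g_2 = 4.32 * -3.37 = -14.5584
Total violation = 13.8852 + 14.5584 = 28.4436


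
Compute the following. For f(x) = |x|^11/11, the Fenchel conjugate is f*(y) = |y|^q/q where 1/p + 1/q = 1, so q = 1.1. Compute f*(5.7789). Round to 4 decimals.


The conjugate exponent q satisfies 1/p + 1/q = 1.
p = 11, so q = 11/(11 - 1) = 1.1
|y|^q = 5.7789^1.1 = 6.887
f*(5.7789) = 6.887 / 1.1 = 6.2609


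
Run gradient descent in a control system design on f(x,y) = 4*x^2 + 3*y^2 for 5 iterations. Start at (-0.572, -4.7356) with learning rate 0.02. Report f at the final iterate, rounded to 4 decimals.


Gradient descent on f(x,y) = 4*x^2 + 3*y^2.
Starting point: (-0.572, -4.7356), alpha = 0.02
Step 1: grad_x = 2*4*-0.572 = -4.576, grad_y = 2*3*-4.7356 = -28.4136
  x_1 = -0.572 - 0.02*-4.576 = -0.4805
  y_1 = -4.7356 - 0.02*-28.4136 = -4.1673
Step 2: grad_x = 2*4*-0.4805 = -3.8438, grad_y = 2*3*-4.1673 = -25.004
  x_2 = -0.4805 - 0.02*-3.8438 = -0.4036
  y_2 = -4.1673 - 0.02*-25.004 = -3.6672
Step 3: grad_x = 2*4*-0.4036 = -3.2288, grad_y = 2*3*-3.6672 = -22.0035
  x_3 = -0.4036 - 0.02*-3.2288 = -0.339
  y_3 = -3.6672 - 0.02*-22.0035 = -3.2272
Step 4: grad_x = 2*4*-0.339 = -2.7122, grad_y = 2*3*-3.2272 = -19.3631
  x_4 = -0.339 - 0.02*-2.7122 = -0.2848
  y_4 = -3.2272 - 0.02*-19.3631 = -2.8399
Step 5: grad_x = 2*4*-0.2848 = -2.2783, grad_y = 2*3*-2.8399 = -17.0395
  x_5 = -0.2848 - 0.02*-2.2783 = -0.2392
  y_5 = -2.8399 - 0.02*-17.0395 = -2.4991
f(-0.2392, -2.4991) = 4*(-0.2392)^2 + 3*(-2.4991)^2 = 18.9658


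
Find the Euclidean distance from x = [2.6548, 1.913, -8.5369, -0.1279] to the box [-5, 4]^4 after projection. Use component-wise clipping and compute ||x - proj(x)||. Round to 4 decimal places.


Project each component onto [-5, 4].
clip(2.6548) = 2.6548, clip(1.913) = 1.913, clip(-8.5369) = -5.0, clip(-0.1279) = -0.1279
Projection = [2.6548, 1.913, -5.0, -0.1279]
Squared diffs: [0.0, 0.0, 12.5097, 0.0]
Distance = sqrt(12.5097) = 3.5369


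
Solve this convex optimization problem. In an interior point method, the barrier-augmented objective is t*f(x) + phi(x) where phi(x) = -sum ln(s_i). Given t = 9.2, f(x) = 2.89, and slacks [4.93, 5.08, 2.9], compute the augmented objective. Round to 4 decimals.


Step 1: Compute log-barrier.
ln values: [1.5953, 1.6253, 1.0647]
phi = -(1.5953 + 1.6253 + 1.0647) = -4.2854
Step 2: Compute augmented objective.
t*f(x) = 9.2*2.89 = 26.588
Total = 26.588 - 4.2854 = 22.3026


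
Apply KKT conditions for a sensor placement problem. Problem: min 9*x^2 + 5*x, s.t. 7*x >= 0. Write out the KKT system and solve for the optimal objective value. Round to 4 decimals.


Step 1: Try lambda = 0 (constraint inactive).
x_unc = -5/(2*9) = -0.2778
Check: 7*-0.2778 = -1.9446 < 0 -- violated!
Step 2: Constraint must be active: 7*x = 0
x* = 0/7 = 0.0
lambda = (2*9*0.0 + 5)/7 = 0.7143
Step 3: Compute optimal value.
f(x*) = 9*0.0^2 + 5*0.0 = 0.0


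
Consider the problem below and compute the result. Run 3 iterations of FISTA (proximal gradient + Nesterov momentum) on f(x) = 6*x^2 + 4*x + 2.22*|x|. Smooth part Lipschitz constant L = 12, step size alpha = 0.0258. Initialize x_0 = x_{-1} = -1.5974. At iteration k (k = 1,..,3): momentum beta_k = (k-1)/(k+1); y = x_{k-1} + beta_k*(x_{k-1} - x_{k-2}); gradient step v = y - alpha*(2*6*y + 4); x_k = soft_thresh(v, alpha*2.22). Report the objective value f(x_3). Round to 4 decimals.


FISTA on f(x) = 6*x^2 + 4*x + 2.22*|x|
L = 12, alpha = 0.0258
Iteration 1: beta = 0.0, y = -1.5974 + 0.0*(-1.5974 + 1.5974) = -1.5974
  grad(y) = -15.1688, v = y - alpha*grad = -1.206
  prox(v) = soft_thresh(-1.206, 0.0573) = -1.1488
Iteration 2: beta = 0.3333, y = -1.1488 + 0.3333*(-1.1488 + 1.5974) = -0.9992
  grad(y) = -7.9907, v = y - alpha*grad = -0.7931
  prox(v) = soft_thresh(-0.7931, 0.0573) = -0.7358
Iteration 3: beta = 0.5, y = -0.7358 + 0.5*(-0.7358 + 1.1488) = -0.5293
  grad(y) = -2.3516, v = y - alpha*grad = -0.4686
  prox(v) = soft_thresh(-0.4686, 0.0573) = -0.4114
f(x_3) = 6*(-0.4114)^2 + 4*(-0.4114) + 2.22*|-0.4114| = 0.2831


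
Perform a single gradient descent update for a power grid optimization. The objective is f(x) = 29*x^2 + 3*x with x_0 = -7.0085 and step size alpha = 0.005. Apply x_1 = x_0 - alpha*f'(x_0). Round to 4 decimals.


We compute the gradient at x_0 and apply the update.
f'(x) = 58*x + 3
f'(-7.0085) = 58*-7.0085 + 3 = -403.493
x_1 = -7.0085 - 0.005*-403.493 = -4.991


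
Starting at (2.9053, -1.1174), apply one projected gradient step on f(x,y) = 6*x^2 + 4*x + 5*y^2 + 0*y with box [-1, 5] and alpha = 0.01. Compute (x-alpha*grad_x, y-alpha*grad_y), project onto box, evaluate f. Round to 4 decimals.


Step 1: Compute gradient at (2.9053, -1.1174).
grad_x = 2*6*2.9053 + 4 = 38.8636
grad_y = 2*5*-1.1174 + 0 = -11.174
Step 2: Gradient step.
x_raw = 2.9053 - 0.01*38.8636 = 2.5167
y_raw = -1.1174 - 0.01*-11.174 = -1.0057
Step 3: Project onto [-1, 5].
x_proj = clip(2.5167) = 2.5167
y_proj = clip(-1.0057) = -1.0
Step 4: Evaluate f.
f(2.5167, -1.0) = 53.0682


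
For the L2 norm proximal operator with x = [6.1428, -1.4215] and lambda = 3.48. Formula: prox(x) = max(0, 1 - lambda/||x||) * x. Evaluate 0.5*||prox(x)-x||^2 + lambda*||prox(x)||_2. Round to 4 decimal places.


Step 1: Compute ||x||.
||x|| = 6.3051
Step 2: Compute scaling factor.
scale = max(0, 1 - 3.48/6.3051) = 0.4481
Step 3: prox(x) = [2.7524, -0.6369]
||prox(x)|| = 2.8251
Step 4: Proximal objective.
0.5*||prox-x||^2 = 6.0552
lambda*||prox|| = 9.8313
Total = 15.8866


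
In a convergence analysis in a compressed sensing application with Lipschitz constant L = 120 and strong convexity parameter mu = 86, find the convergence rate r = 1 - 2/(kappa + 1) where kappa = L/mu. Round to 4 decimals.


Step 1: Compute the condition number.
kappa = L/mu = 120/86 = 1.3953
Step 2: Compute the convergence rate.
r = 1 - 2/(kappa + 1) = 1 - 2*mu/(L + mu) = (L - mu)/(L + mu) = 34/206 = 0.165


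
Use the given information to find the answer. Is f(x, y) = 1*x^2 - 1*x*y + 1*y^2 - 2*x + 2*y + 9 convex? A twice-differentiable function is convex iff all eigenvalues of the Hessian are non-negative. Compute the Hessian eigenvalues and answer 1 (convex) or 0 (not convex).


The Hessian of f(x,y) = 1*x^2 - 1*x*y + 1*y^2 - 2*x + 2*y + 9 is:
H = [[2, -1], [-1, 2]]
Trace = 2 + 2 = 4
Determinant = 2*2 - (-1)^2 = 3
Discriminant = (4)^2 - 4*3 = 4.0
Eigenvalues: lambda_1 = 1.0, lambda_2 = 3.0
The function is convex.

1


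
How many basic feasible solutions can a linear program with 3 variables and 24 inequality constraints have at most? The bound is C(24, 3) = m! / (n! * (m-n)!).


Each vertex corresponds to some choice of n active constraints out of m, so the number of vertices is at most C(m, n) = m! / (n!(m-n)!).
m = 24, n = 3
Numerator: 24 * 23 * 22
Denominator: 3! = 6
C(24, 3) = 2024


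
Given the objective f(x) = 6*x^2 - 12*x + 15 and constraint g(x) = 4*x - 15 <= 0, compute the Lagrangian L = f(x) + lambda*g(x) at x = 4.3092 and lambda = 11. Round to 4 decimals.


Step 1: Evaluate f(x).
f(4.3092) = 6*4.3092^2 - 12*4.3092 + 15 = 74.7048
Step 2: Evaluate g(x).
g(4.3092) = 4*4.3092 - 15 = 2.2368
Step 3: Compute Lagrangian.
L = 74.7048 + 11*2.2368 = 99.3096


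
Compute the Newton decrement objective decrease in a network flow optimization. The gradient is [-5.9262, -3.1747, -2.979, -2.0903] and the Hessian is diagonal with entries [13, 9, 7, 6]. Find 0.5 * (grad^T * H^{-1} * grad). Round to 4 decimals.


Step 1: H is diagonal, so H^(-1) * g = [-0.4559, -0.3527, -0.4256, -0.3484].
Step 2: g^T H^(-1) g = sum_i g_i^2 / H_ii
  = (-5.9262)^2/13 + (-3.1747)^2/9 + (-2.979)^2/7 + (-2.0903)^2/6
  = 2.7015 + 1.1199 + 1.2678 + 0.7282 = 5.8174
Step 3: Objective decrease = 0.5 * g^T H^(-1) g = 2.9087


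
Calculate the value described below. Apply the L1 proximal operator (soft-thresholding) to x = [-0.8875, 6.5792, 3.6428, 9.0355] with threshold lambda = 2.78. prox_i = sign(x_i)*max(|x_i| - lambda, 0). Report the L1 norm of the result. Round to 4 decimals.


Soft-thresholding with lambda = 2.78:
prox(-0.8875) = sign(-0.8875)*max(|-0.8875| - 2.78, 0) = 0.0
prox(6.5792) = sign(6.5792)*max(|6.5792| - 2.78, 0) = 3.7992
prox(3.6428) = sign(3.6428)*max(|3.6428| - 2.78, 0) = 0.8628
prox(9.0355) = sign(9.0355)*max(|9.0355| - 2.78, 0) = 6.2555
prox(x) = [0.0, 3.7992, 0.8628, 6.2555]
||prox(x)||_1 = 0.0 + 3.7992 + 0.8628 + 6.2555 = 10.9175


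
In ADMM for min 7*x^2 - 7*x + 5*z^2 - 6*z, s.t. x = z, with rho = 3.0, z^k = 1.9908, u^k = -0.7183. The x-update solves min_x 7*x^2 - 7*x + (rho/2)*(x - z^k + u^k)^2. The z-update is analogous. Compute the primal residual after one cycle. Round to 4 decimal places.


ADMM iteration with rho = 3.0, z^k = 1.9908, u^k = -0.7183
Step 1: x-update.
Minimize 7*x^2 - 7*x + (3.0/2)*(x - 1.9908 - 0.7183)^2
FOC: (2*7 + 3.0)*x = 7 + 3.0*(1.9908 + 0.7183)
x^{k+1} = 0.8898
Step 2: z-update.
Minimize 5*z^2 - 6*z + (3.0/2)*(0.8898 - z - 0.7183)^2
FOC: (2*5 + 3.0)*z = 6 + 3.0*(0.8898 - 0.7183)
z^{k+1} = 0.5011
Step 3: u-update.
u^{k+1} = -0.7183 + 0.8898 - 0.5011 = -0.3296
Step 4: Primal residual = |0.8898 - 0.5011| = 0.3887


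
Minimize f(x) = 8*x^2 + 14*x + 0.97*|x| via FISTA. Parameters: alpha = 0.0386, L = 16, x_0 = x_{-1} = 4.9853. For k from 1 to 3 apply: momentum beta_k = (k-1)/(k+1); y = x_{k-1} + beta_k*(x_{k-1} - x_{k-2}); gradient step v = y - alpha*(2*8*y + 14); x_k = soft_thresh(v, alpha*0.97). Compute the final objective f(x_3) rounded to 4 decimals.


FISTA on f(x) = 8*x^2 + 14*x + 0.97*|x|
L = 16, alpha = 0.0386
Iteration 1: beta = 0.0, y = 4.9853 + 0.0*(4.9853 - 4.9853) = 4.9853
  grad(y) = 93.7648, v = y - alpha*grad = 1.366
  prox(v) = soft_thresh(1.366, 0.0374) = 1.3285
Iteration 2: beta = 0.3333, y = 1.3285 + 0.3333*(1.3285 - 4.9853) = 0.1096
  grad(y) = 15.7539, v = y - alpha*grad = -0.4985
  prox(v) = soft_thresh(-0.4985, 0.0374) = -0.461
Iteration 3: beta = 0.5, y = -0.461 + 0.5*(-0.461 - 1.3285) = -1.3558
  grad(y) = -7.6933, v = y - alpha*grad = -1.0589
  prox(v) = soft_thresh(-1.0589, 0.0374) = -1.0214
f(x_3) = 8*(-1.0214)^2 + 14*(-1.0214) + 0.97*|-1.0214| = -4.9627


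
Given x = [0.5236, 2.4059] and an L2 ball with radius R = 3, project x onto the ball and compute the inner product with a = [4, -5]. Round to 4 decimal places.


Step 1: Compute ||x|| (intermediates to 6 decimals).
||x|| = sqrt(0.5236^2 + 2.4059^2) = 2.462217
Step 2: Project.
Since ||x|| <= R, proj = x (no scaling needed).
proj(x) = [0.5236, 2.4059]
Step 3: Dot product.
a^T * proj(x) = 4*0.5236 - 5*2.4059 = -9.9351


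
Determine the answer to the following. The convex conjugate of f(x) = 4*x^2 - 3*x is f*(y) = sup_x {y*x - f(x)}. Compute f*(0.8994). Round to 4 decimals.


f*(y) = sup_x {y*x - a*x^2 - b*x} = sup_x {(y-b)*x - a*x^2}
FOC: (y - b) - 2a*x = 0 => x* = (y - b)/(2a)
x* = (0.8994 + 3)/(2*4) = 0.4874
f*(0.8994) = (y-b)^2/(4a) = (0.8994 + 3)^2/(4*4)
= 15.2053/16 = 0.9503


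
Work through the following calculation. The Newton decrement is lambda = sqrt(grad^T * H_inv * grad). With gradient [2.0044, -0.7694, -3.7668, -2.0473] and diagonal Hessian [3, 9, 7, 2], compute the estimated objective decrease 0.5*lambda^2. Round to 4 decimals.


Step 1: H is diagonal, so H^(-1) * g = [0.6681, -0.0855, -0.5381, -1.0237].
Step 2: g^T H^(-1) g = sum_i g_i^2 / H_ii
  = (2.0044)^2/3 + (-0.7694)^2/9 + (-3.7668)^2/7 + (-2.0473)^2/2
  = 1.3392 + 0.0658 + 2.027 + 2.0957 = 5.5277
Step 3: Objective decrease = 0.5 * g^T H^(-1) g = 2.7638


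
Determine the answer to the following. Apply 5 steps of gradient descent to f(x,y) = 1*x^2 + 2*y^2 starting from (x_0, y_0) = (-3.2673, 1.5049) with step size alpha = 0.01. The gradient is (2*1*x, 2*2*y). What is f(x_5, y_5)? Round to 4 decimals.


Gradient descent on f(x,y) = 1*x^2 + 2*y^2.
Starting point: (-3.2673, 1.5049), alpha = 0.01
Step 1: grad_x = 2*1*-3.2673 = -6.5346, grad_y = 2*2*1.5049 = 6.0196
  x_1 = -3.2673 - 0.01*-6.5346 = -3.202
  y_1 = 1.5049 - 0.01*6.0196 = 1.4447
Step 2: grad_x = 2*1*-3.202 = -6.4039, grad_y = 2*2*1.4447 = 5.7788
  x_2 = -3.202 - 0.01*-6.4039 = -3.1379
  y_2 = 1.4447 - 0.01*5.7788 = 1.3869
Step 3: grad_x = 2*1*-3.1379 = -6.2758, grad_y = 2*2*1.3869 = 5.5477
  x_3 = -3.1379 - 0.01*-6.2758 = -3.0752
  y_3 = 1.3869 - 0.01*5.5477 = 1.3314
Step 4: grad_x = 2*1*-3.0752 = -6.1503, grad_y = 2*2*1.3314 = 5.3258
  x_4 = -3.0752 - 0.01*-6.1503 = -3.0137
  y_4 = 1.3314 - 0.01*5.3258 = 1.2782
Step 5: grad_x = 2*1*-3.0137 = -6.0273, grad_y = 2*2*1.2782 = 5.1127
  x_5 = -3.0137 - 0.01*-6.0273 = -2.9534
  y_5 = 1.2782 - 0.01*5.1127 = 1.2271
f(-2.9534, 1.2271) = 1*(-2.9534)^2 + 2*1.2271^2 = 11.7338


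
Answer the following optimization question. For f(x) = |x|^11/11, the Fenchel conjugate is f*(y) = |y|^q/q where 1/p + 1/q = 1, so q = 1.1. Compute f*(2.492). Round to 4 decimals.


The conjugate exponent q satisfies 1/p + 1/q = 1.
p = 11, so q = 11/(11 - 1) = 1.1
|y|^q = 2.492^1.1 = 2.7303
f*(2.492) = 2.7303 / 1.1 = 2.482


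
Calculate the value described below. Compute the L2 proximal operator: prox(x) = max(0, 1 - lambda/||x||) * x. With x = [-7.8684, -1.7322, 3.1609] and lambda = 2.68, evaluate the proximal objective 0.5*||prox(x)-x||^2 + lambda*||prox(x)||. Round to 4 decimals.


Step 1: Compute ||x||.
||x|| = 8.6547
Step 2: Compute scaling factor.
scale = max(0, 1 - 2.68/8.6547) = 0.6903
Step 3: prox(x) = [-5.4319, -1.1958, 2.1821]
||prox(x)|| = 5.9747
Step 4: Proximal objective.
0.5*||prox-x||^2 = 3.5912
lambda*||prox|| = 16.0122
Total = 19.6033


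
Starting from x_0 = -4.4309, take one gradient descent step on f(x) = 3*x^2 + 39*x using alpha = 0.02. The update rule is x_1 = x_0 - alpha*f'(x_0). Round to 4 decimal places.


We compute the gradient at x_0 and apply the update.
f'(x) = 6*x + 39
f'(-4.4309) = 6*-4.4309 + 39 = 12.4146
x_1 = -4.4309 - 0.02*12.4146 = -4.6792


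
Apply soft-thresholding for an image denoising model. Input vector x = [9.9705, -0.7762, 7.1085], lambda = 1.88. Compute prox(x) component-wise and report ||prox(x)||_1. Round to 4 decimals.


Soft-thresholding with lambda = 1.88:
prox(9.9705) = sign(9.9705)*max(|9.9705| - 1.88, 0) = 8.0905
prox(-0.7762) = sign(-0.7762)*max(|-0.7762| - 1.88, 0) = 0.0
prox(7.1085) = sign(7.1085)*max(|7.1085| - 1.88, 0) = 5.2285
prox(x) = [8.0905, 0.0, 5.2285]
||prox(x)||_1 = 8.0905 + 0.0 + 5.2285 = 13.319


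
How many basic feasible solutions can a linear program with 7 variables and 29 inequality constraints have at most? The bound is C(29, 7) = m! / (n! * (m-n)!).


Each vertex corresponds to some choice of n active constraints out of m, so the number of vertices is at most C(m, n) = m! / (n!(m-n)!).
m = 29, n = 7
Numerator: 29 * 28 * 27 * 26 * 25 * 24 * 23
Denominator: 7! = 5040
C(29, 7) = 1560780


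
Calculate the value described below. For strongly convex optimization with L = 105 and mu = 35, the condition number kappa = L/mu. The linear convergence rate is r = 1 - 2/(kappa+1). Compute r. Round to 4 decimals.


Step 1: Compute the condition number.
kappa = L/mu = 105/35 = 3.0
Step 2: Compute the convergence rate.
r = 1 - 2/(kappa + 1) = 1 - 2*mu/(L + mu) = (L - mu)/(L + mu) = 70/140 = 0.5


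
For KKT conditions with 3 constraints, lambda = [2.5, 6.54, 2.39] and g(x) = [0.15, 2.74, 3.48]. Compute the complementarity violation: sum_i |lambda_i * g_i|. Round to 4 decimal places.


KKT complementary slackness check:
lambda_1 * g_1 = 2.5 * 0.15 = 0.375
lambda_2 * g_2 = 6.54 * 2.74 = 17.9196
lambda_3 * g_3 = 2.39 * 3.48 = 8.3172
Total violation = 0.375 + 17.9196 + 8.3172 = 26.6118


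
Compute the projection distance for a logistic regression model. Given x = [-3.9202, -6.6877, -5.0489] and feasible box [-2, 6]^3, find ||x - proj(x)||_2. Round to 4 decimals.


Project each component onto [-2, 6].
clip(-3.9202) = -2.0, clip(-6.6877) = -2.0, clip(-5.0489) = -2.0
Projection = [-2.0, -2.0, -2.0]
Squared diffs: [3.6872, 21.9745, 9.2958]
Distance = sqrt(34.9575) = 5.9125


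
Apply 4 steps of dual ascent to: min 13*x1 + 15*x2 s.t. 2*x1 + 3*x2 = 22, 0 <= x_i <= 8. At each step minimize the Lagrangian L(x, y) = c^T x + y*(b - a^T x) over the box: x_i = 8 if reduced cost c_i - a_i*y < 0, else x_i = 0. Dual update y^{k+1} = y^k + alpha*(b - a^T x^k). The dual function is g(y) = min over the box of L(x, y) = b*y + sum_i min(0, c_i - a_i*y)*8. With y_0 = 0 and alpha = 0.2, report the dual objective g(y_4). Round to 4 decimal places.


Dual ascent for LP: min 13*x1 + 15*x2, 2*x1 + 3*x2 = 22, 0 <= x_i <= 8
Step 1: y^k = 0.0, reduced costs: (13.0, 15.0)
  x^k = (0.0, 0.0), subgradient = b - a^T x = 22.0
  y^{k+1} = 0.0 + 0.2*22.0 = 4.4
Step 2: y^k = 4.4, reduced costs: (4.2, 1.8)
  x^k = (0.0, 0.0), subgradient = b - a^T x = 22.0
  y^{k+1} = 4.4 + 0.2*22.0 = 8.8
Step 3: y^k = 8.8, reduced costs: (-4.6, -11.4)
  x^k = (8.0, 8.0), subgradient = b - a^T x = -18.0
  y^{k+1} = 8.8 + 0.2*-18.0 = 5.2
Step 4: y^k = 5.2, reduced costs: (2.6, -0.6)
  x^k = (0.0, 8.0), subgradient = b - a^T x = -2.0
  y^{k+1} = 5.2 + 0.2*-2.0 = 4.8
Dual objective at y_4 = 4.8: reduced costs (3.4, 0.6), box minimizer x = (0.0, 0.0)
g(y_4) = b*y + (c1 - a1*y)*x1 + (c2 - a2*y)*x2 = 22*4.8 + 3.4*0.0 + 0.6*0.0 = 105.6 + 0.0 + 0.0 = 105.6


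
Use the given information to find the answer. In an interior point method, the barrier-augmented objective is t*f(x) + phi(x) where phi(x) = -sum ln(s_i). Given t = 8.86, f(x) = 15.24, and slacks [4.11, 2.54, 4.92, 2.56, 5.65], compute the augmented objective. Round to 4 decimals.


Step 1: Compute log-barrier.
ln values: [1.4134, 0.9322, 1.5933, 0.94, 1.7317]
phi = -(1.4134 + 0.9322 + 1.5933 + 0.94 + 1.7317) = -6.6106
Step 2: Compute augmented objective.
t*f(x) = 8.86*15.24 = 135.0264
Total = 135.0264 - 6.6106 = 128.4158


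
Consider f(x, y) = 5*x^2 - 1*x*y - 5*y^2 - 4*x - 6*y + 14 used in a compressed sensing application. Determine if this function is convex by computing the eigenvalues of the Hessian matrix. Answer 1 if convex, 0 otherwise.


The Hessian of f(x,y) = 5*x^2 - 1*x*y - 5*y^2 - 4*x - 6*y + 14 is:
H = [[10, -1], [-1, -10]]
Trace = 10 - 10 = 0
Determinant = 10*-10 - (-1)^2 = -101
Discriminant = (0)^2 - 4*-101 = 404.0
Eigenvalues: lambda_1 = -10.0499, lambda_2 = 10.0499
The function is not convex.

0


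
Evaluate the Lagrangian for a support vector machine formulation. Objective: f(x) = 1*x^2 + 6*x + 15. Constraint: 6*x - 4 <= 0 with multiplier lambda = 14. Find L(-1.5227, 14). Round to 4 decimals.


Step 1: Evaluate f(x).
f(-1.5227) = 1*(-1.5227)^2 + 6*(-1.5227) + 15 = 8.1824
Step 2: Evaluate g(x).
g(-1.5227) = 6*-1.5227 - 4 = -13.1362
Step 3: Compute Lagrangian.
L = 8.1824 + 14*-13.1362 = -175.7244


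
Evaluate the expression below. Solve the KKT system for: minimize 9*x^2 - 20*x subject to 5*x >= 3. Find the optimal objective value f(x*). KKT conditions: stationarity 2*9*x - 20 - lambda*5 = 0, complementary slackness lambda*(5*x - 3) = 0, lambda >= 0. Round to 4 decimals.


Step 1: Try lambda = 0 (constraint inactive).
Stationarity: 2*9*x - 20 = 0
x* = 20/(2*9) = 10/9 = 1.1111 (rounded; the exact value 10/9 is used below)
Check constraint: 5*1.1111 = 5.5555 >= 3 -- satisfied.
Step 2: Compute optimal value.
f(x*) = 9*(10/9)^2 - 20*(10/9) = -11.1111


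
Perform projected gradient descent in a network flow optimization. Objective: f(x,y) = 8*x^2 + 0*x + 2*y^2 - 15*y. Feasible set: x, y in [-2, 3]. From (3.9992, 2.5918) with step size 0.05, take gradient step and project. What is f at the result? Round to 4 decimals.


Step 1: Compute gradient at (3.9992, 2.5918).
grad_x = 2*8*3.9992 + 0 = 63.9872
grad_y = 2*2*2.5918 - 15 = -4.6328
Step 2: Gradient step.
x_raw = 3.9992 - 0.05*63.9872 = 0.7998
y_raw = 2.5918 - 0.05*-4.6328 = 2.8234
Step 3: Project onto [-2, 3].
x_proj = clip(0.7998) = 0.7998
y_proj = clip(2.8234) = 2.8234
Step 4: Evaluate f.
f(0.7998, 2.8234) = -21.29


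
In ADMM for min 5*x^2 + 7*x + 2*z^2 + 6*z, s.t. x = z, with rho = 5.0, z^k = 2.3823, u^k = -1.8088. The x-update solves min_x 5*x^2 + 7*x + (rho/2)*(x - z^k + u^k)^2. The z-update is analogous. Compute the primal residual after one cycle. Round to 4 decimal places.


ADMM iteration with rho = 5.0, z^k = 2.3823, u^k = -1.8088
Step 1: x-update.
Minimize 5*x^2 + 7*x + (5.0/2)*(x - 2.3823 - 1.8088)^2
FOC: (2*5 + 5.0)*x = -7 + 5.0*(2.3823 + 1.8088)
x^{k+1} = 0.9304
Step 2: z-update.
Minimize 2*z^2 + 6*z + (5.0/2)*(0.9304 - z - 1.8088)^2
FOC: (2*2 + 5.0)*z = -6 + 5.0*(0.9304 - 1.8088)
z^{k+1} = -1.1547
Step 3: u-update.
u^{k+1} = -1.8088 + 0.9304 + 1.1547 = 0.2763
Step 4: Primal residual = |0.9304 + 1.1547| = 2.0851


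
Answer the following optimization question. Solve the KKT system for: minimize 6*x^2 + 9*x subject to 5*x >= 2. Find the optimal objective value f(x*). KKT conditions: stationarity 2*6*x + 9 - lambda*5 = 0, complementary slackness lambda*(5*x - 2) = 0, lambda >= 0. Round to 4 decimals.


Step 1: Try lambda = 0 (constraint inactive).
x_unc = -9/(2*6) = -0.75
Check: 5*-0.75 = -3.75 < 2 -- violated!
Step 2: Constraint must be active: 5*x = 2
x* = 2/5 = 0.4
lambda = (2*6*0.4 + 9)/5 = 2.76
Step 3: Compute optimal value.
f(x*) = 6*0.4^2 + 9*0.4 = 4.56


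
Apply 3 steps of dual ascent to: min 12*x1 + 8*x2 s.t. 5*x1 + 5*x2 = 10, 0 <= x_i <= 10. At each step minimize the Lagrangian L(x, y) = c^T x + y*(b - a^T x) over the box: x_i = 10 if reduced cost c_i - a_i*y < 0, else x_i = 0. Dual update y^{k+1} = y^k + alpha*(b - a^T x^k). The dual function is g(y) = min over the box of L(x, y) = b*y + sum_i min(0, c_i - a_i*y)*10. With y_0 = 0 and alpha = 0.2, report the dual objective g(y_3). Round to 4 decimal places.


Dual ascent for LP: min 12*x1 + 8*x2, 5*x1 + 5*x2 = 10, 0 <= x_i <= 10
Step 1: y^k = 0.0, reduced costs: (12.0, 8.0)
  x^k = (0.0, 0.0), subgradient = b - a^T x = 10.0
  y^{k+1} = 0.0 + 0.2*10.0 = 2.0
Step 2: y^k = 2.0, reduced costs: (2.0, -2.0)
  x^k = (0.0, 10.0), subgradient = b - a^T x = -40.0
  y^{k+1} = 2.0 + 0.2*-40.0 = -6.0
Step 3: y^k = -6.0, reduced costs: (42.0, 38.0)
  x^k = (0.0, 0.0), subgradient = b - a^T x = 10.0
  y^{k+1} = -6.0 + 0.2*10.0 = -4.0
Dual objective at y_3 = -4.0: reduced costs (32.0, 28.0), box minimizer x = (0.0, 0.0)
g(y_3) = b*y + (c1 - a1*y)*x1 + (c2 - a2*y)*x2 = 10*(-4.0) + 32.0*0.0 + 28.0*0.0 = -40.0 + 0.0 + 0.0 = -40.0


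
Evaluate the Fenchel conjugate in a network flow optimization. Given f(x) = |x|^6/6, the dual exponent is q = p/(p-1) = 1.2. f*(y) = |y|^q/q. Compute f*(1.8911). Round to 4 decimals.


The conjugate exponent q satisfies 1/p + 1/q = 1.
p = 6, so q = 6/(6 - 1) = 1.2
|y|^q = 1.8911^1.2 = 2.1481
f*(1.8911) = 2.1481 / 1.2 = 1.7901


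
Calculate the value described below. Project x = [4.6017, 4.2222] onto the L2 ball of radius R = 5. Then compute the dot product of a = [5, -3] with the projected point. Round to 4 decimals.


Step 1: Compute ||x|| (intermediates to 6 decimals).
||x|| = sqrt(4.6017^2 + 4.2222^2) = 6.245207
Step 2: Project.
Since ||x|| > R, scale = R/||x|| = 5/6.245207 = 0.800614, proj(x) = scale * x
proj(x) = [3.684185, 3.380352]
Step 3: Dot product.
a^T * proj(x) = 5*3.684185 - 3*3.380352 = 8.2799


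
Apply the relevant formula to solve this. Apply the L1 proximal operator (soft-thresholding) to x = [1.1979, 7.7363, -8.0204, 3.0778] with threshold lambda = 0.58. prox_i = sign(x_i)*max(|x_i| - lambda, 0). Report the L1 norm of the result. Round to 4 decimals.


Soft-thresholding with lambda = 0.58:
prox(1.1979) = sign(1.1979)*max(|1.1979| - 0.58, 0) = 0.6179
prox(7.7363) = sign(7.7363)*max(|7.7363| - 0.58, 0) = 7.1563
prox(-8.0204) = sign(-8.0204)*max(|-8.0204| - 0.58, 0) = -7.4404
prox(3.0778) = sign(3.0778)*max(|3.0778| - 0.58, 0) = 2.4978
prox(x) = [0.6179, 7.1563, -7.4404, 2.4978]
||prox(x)||_1 = 0.6179 + 7.1563 + 7.4404 + 2.4978 = 17.7124


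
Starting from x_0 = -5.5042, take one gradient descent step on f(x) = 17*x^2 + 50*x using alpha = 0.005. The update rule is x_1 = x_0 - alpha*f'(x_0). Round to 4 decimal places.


We compute the gradient at x_0 and apply the update.
f'(x) = 34*x + 50
f'(-5.5042) = 34*-5.5042 + 50 = -137.1428
x_1 = -5.5042 - 0.005*-137.1428 = -4.8185


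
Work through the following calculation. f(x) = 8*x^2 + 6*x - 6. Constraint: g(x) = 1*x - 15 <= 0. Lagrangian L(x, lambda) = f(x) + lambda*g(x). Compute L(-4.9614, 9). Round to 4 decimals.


Step 1: Evaluate f(x).
f(-4.9614) = 8*(-4.9614)^2 + 6*(-4.9614) - 6 = 161.1555
Step 2: Evaluate g(x).
g(-4.9614) = 1*-4.9614 - 15 = -19.9614
Step 3: Compute Lagrangian.
L = 161.1555 + 9*-19.9614 = -18.4971


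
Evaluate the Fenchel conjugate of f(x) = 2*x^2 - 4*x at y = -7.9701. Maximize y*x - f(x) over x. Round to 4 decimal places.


f*(y) = sup_x {y*x - a*x^2 - b*x} = sup_x {(y-b)*x - a*x^2}
FOC: (y - b) - 2a*x = 0 => x* = (y - b)/(2a)
x* = (-7.9701 + 4)/(2*2) = -0.9925
f*(-7.9701) = (y-b)^2/(4a) = (-7.9701 + 4)^2/(4*2)
= 15.7617/8 = 1.9702


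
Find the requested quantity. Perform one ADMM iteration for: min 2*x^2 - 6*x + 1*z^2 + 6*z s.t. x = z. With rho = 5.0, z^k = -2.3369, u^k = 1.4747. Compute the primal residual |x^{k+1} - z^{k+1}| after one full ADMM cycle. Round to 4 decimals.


ADMM iteration with rho = 5.0, z^k = -2.3369, u^k = 1.4747
Step 1: x-update.
Minimize 2*x^2 - 6*x + (5.0/2)*(x + 2.3369 + 1.4747)^2
FOC: (2*2 + 5.0)*x = 6 + 5.0*(-2.3369 - 1.4747)
x^{k+1} = -1.4509
Step 2: z-update.
Minimize 1*z^2 + 6*z + (5.0/2)*(-1.4509 - z + 1.4747)^2
FOC: (2*1 + 5.0)*z = -6 + 5.0*(-1.4509 + 1.4747)
z^{k+1} = -0.8401
Step 3: u-update.
u^{k+1} = 1.4747 - 1.4509 + 0.8401 = 0.8639
Step 4: Primal residual = |-1.4509 + 0.8401| = 0.6108


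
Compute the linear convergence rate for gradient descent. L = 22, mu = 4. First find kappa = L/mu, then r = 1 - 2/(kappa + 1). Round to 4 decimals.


Step 1: Compute the condition number.
kappa = L/mu = 22/4 = 5.5
Step 2: Compute the convergence rate.
r = 1 - 2/(kappa + 1) = 1 - 2*mu/(L + mu) = (L - mu)/(L + mu) = 18/26 = 0.6923


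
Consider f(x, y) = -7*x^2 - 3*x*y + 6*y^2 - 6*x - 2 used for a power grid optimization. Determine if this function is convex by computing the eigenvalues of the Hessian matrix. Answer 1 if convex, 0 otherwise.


The Hessian of f(x,y) = -7*x^2 - 3*x*y + 6*y^2 - 6*x - 2 is:
H = [[-14, -3], [-3, 12]]
Trace = -14 + 12 = -2
Determinant = -14*12 - (-3)^2 = -177
Discriminant = (-2)^2 - 4*-177 = 712.0
Eigenvalues: lambda_1 = -14.3417, lambda_2 = 12.3417
The function is not convex.

0


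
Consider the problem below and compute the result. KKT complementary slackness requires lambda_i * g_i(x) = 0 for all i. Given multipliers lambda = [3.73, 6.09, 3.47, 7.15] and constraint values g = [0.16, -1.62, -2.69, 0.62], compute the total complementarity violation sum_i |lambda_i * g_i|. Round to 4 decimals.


KKT complementary slackness check:
lambda_1 * g_1 = 3.73 * 0.16 = 0.5968
lambda_2 * g_2 = 6.09 * -1.62 = -9.8658
lambda_3 * g_3 = 3.47 * -2.69 = -9.3343
lambda_4 * g_4 = 7.15 * 0.62 = 4.433
Total violation = 0.5968 + 9.8658 + 9.3343 + 4.433 = 24.2299


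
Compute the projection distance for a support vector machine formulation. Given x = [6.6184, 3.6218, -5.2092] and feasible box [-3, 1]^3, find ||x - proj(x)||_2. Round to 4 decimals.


Project each component onto [-3, 1].
clip(6.6184) = 1.0, clip(3.6218) = 1.0, clip(-5.2092) = -3.0
Projection = [1.0, 1.0, -3.0]
Squared diffs: [31.5664, 6.8738, 4.8806]
Distance = sqrt(43.3208) = 6.5819


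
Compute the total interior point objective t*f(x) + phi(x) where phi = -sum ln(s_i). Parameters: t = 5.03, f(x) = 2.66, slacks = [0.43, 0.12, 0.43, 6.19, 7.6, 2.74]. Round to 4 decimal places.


Step 1: Compute log-barrier.
ln values: [-0.844, -2.1203, -0.844, 1.8229, 2.0281, 1.008]
phi = -(-0.844 - 2.1203 - 0.844 + 1.8229 + 2.0281 + 1.008) = -1.0508
Step 2: Compute augmented objective.
t*f(x) = 5.03*2.66 = 13.3798
Total = 13.3798 - 1.0508 = 12.329


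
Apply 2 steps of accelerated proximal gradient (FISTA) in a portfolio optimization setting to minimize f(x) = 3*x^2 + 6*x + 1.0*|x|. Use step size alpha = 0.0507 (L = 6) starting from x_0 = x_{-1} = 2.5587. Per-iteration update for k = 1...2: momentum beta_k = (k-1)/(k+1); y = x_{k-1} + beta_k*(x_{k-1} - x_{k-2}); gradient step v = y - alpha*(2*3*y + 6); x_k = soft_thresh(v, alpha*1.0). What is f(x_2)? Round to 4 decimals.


FISTA on f(x) = 3*x^2 + 6*x + 1.0*|x|
L = 6, alpha = 0.0507
Iteration 1: beta = 0.0, y = 2.5587 + 0.0*(2.5587 - 2.5587) = 2.5587
  grad(y) = 21.3522, v = y - alpha*grad = 1.4761
  prox(v) = soft_thresh(1.4761, 0.0507) = 1.4254
Iteration 2: beta = 0.3333, y = 1.4254 + 0.3333*(1.4254 - 2.5587) = 1.0477
  grad(y) = 12.2861, v = y - alpha*grad = 0.4248
  prox(v) = soft_thresh(0.4248, 0.0507) = 0.3741
f(x_2) = 3*0.3741^2 + 6*0.3741 + 1.0*|0.3741| = 3.0384


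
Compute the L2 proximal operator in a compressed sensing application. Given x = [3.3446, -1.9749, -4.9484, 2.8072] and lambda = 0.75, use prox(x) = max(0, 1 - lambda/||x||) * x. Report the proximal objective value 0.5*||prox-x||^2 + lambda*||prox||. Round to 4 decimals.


Step 1: Compute ||x||.
||x|| = 6.8887
Step 2: Compute scaling factor.
scale = max(0, 1 - 0.75/6.8887) = 0.8911
Step 3: prox(x) = [2.9805, -1.7599, -4.4096, 2.5016]
||prox(x)|| = 6.1387
Step 4: Proximal objective.
0.5*||prox-x||^2 = 0.2813
lambda*||prox|| = 4.604
Total = 4.8852


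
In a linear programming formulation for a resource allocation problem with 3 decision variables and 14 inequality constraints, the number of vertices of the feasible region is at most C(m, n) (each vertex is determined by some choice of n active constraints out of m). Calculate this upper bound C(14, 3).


Each vertex corresponds to some choice of n active constraints out of m, so the number of vertices is at most C(m, n) = m! / (n!(m-n)!).
m = 14, n = 3
Numerator: 14 * 13 * 12
Denominator: 3! = 6
C(14, 3) = 364


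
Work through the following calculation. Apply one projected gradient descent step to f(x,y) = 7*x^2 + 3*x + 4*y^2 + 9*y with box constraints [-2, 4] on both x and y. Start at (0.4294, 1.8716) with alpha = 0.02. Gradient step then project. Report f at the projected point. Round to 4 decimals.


Step 1: Compute gradient at (0.4294, 1.8716).
grad_x = 2*7*0.4294 + 3 = 9.0116
grad_y = 2*4*1.8716 + 9 = 23.9728
Step 2: Gradient step.
x_raw = 0.4294 - 0.02*9.0116 = 0.2492
y_raw = 1.8716 - 0.02*23.9728 = 1.3921
Step 3: Project onto [-2, 4].
x_proj = clip(0.2492) = 0.2492
y_proj = clip(1.3921) = 1.3921
Step 4: Evaluate f.
f(0.2492, 1.3921) = 21.4637


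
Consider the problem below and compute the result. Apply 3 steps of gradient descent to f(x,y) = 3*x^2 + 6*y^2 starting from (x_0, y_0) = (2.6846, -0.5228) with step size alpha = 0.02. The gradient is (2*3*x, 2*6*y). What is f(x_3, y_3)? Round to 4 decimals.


Gradient descent on f(x,y) = 3*x^2 + 6*y^2.
Starting point: (2.6846, -0.5228), alpha = 0.02
Step 1: grad_x = 2*3*2.6846 = 16.1076, grad_y = 2*6*-0.5228 = -6.2736
  x_1 = 2.6846 - 0.02*16.1076 = 2.3624
  y_1 = -0.5228 - 0.02*-6.2736 = -0.3973
Step 2: grad_x = 2*3*2.3624 = 14.1747, grad_y = 2*6*-0.3973 = -4.7679
  x_2 = 2.3624 - 0.02*14.1747 = 2.079
  y_2 = -0.3973 - 0.02*-4.7679 = -0.302
Step 3: grad_x = 2*3*2.079 = 12.4737, grad_y = 2*6*-0.302 = -3.6236
  x_3 = 2.079 - 0.02*12.4737 = 1.8295
  y_3 = -0.302 - 0.02*-3.6236 = -0.2295
f(1.8295, -0.2295) = 3*1.8295^2 + 6*(-0.2295)^2 = 10.357
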